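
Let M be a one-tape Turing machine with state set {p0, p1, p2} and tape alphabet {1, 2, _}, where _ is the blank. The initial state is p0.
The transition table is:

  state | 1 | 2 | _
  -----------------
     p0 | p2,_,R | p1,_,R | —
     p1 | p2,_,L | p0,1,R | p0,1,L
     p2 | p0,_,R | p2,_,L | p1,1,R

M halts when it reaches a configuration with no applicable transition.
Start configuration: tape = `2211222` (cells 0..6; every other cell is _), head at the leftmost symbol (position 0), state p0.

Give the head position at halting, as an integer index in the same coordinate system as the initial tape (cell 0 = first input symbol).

p0 | [2]211222_   read 2 → write _, move R, go to p1
p1 | _[2]11222_   read 2 → write 1, move R, go to p0
p0 | _1[1]1222_   read 1 → write _, move R, go to p2
p2 | _1_[1]222_   read 1 → write _, move R, go to p0
p0 | _1__[2]22_   read 2 → write _, move R, go to p1
p1 | _1___[2]2_   read 2 → write 1, move R, go to p0
p0 | _1___1[2]_   read 2 → write _, move R, go to p1
p1 | _1___1_[_]   read _ → write 1, move L, go to p0
p0 | _1___1[_]1
At halt the head is at cell 6.

6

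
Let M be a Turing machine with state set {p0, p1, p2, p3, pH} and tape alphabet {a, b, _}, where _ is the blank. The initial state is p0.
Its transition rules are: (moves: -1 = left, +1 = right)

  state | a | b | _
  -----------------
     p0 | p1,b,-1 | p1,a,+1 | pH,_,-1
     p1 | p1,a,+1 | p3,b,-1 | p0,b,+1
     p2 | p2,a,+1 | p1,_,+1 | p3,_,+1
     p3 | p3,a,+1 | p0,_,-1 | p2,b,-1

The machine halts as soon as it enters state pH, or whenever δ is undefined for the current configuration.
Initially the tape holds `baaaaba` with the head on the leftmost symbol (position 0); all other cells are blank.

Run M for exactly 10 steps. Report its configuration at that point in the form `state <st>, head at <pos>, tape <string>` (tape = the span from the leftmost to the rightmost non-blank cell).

p0 | [b]aaaaba   read b → write a, move +1, go to p1
p1 | a[a]aaaba   read a → write a, move +1, go to p1
p1 | aa[a]aaba   read a → write a, move +1, go to p1
p1 | aaa[a]aba   read a → write a, move +1, go to p1
p1 | aaaa[a]ba   read a → write a, move +1, go to p1
p1 | aaaaa[b]a   read b → write b, move -1, go to p3
p3 | aaaa[a]ba   read a → write a, move +1, go to p3
p3 | aaaaa[b]a   read b → write _, move -1, go to p0
p0 | aaaa[a]_a   read a → write b, move -1, go to p1
p1 | aaa[a]b_a   read a → write a, move +1, go to p1
p1 | aaaa[b]_a
After 10 steps: state p1, head at 4, tape aaaab_a.

state p1, head at 4, tape aaaab_a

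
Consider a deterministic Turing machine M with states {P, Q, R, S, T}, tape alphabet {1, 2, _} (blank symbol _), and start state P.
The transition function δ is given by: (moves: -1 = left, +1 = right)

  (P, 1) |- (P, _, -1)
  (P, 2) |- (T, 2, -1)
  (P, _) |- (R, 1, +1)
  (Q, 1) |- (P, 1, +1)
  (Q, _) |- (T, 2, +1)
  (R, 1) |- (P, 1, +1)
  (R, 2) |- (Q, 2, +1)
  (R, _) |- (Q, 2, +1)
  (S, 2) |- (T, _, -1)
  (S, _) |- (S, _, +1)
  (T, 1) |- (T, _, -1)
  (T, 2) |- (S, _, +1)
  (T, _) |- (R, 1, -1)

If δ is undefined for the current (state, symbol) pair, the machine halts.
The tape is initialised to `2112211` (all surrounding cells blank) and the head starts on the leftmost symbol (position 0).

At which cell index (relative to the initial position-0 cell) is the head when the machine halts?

P | ____[2]112211   read 2 → write 2, move -1, go to T
T | ___[_]2112211   read _ → write 1, move -1, go to R
R | __[_]12112211   read _ → write 2, move +1, go to Q
Q | __2[1]2112211   read 1 → write 1, move +1, go to P
P | __21[2]112211   read 2 → write 2, move -1, go to T
T | __2[1]2112211   read 1 → write _, move -1, go to T
T | __[2]_2112211   read 2 → write _, move +1, go to S
S | ___[_]2112211   read _ → write _, move +1, go to S
S | ____[2]112211   read 2 → write _, move -1, go to T
T | ___[_]_112211   read _ → write 1, move -1, go to R
R | __[_]1_112211   read _ → write 2, move +1, go to Q
Q | __2[1]_112211   read 1 → write 1, move +1, go to P
P | __21[_]112211   read _ → write 1, move +1, go to R
R | __211[1]12211   read 1 → write 1, move +1, go to P
P | __2111[1]2211   read 1 → write _, move -1, go to P
P | __211[1]_2211   read 1 → write _, move -1, go to P
P | __21[1]__2211   read 1 → write _, move -1, go to P
P | __2[1]___2211   read 1 → write _, move -1, go to P
P | __[2]____2211   read 2 → write 2, move -1, go to T
T | _[_]2____2211   read _ → write 1, move -1, go to R
R | [_]12____2211   read _ → write 2, move +1, go to Q
Q | 2[1]2____2211   read 1 → write 1, move +1, go to P
P | 21[2]____2211   read 2 → write 2, move -1, go to T
T | 2[1]2____2211   read 1 → write _, move -1, go to T
T | [2]_2____2211   read 2 → write _, move +1, go to S
S | _[_]2____2211   read _ → write _, move +1, go to S
S | __[2]____2211   read 2 → write _, move -1, go to T
T | _[_]_____2211   read _ → write 1, move -1, go to R
R | [_]1_____2211   read _ → write 2, move +1, go to Q
Q | 2[1]_____2211   read 1 → write 1, move +1, go to P
P | 21[_]____2211   read _ → write 1, move +1, go to R
R | 211[_]___2211   read _ → write 2, move +1, go to Q
Q | 2112[_]__2211   read _ → write 2, move +1, go to T
T | 21122[_]_2211   read _ → write 1, move -1, go to R
R | 2112[2]1_2211   read 2 → write 2, move +1, go to Q
Q | 21122[1]_2211   read 1 → write 1, move +1, go to P
P | 211221[_]2211   read _ → write 1, move +1, go to R
R | 2112211[2]211   read 2 → write 2, move +1, go to Q
Q | 21122112[2]11
At halt the head is at cell 4.

4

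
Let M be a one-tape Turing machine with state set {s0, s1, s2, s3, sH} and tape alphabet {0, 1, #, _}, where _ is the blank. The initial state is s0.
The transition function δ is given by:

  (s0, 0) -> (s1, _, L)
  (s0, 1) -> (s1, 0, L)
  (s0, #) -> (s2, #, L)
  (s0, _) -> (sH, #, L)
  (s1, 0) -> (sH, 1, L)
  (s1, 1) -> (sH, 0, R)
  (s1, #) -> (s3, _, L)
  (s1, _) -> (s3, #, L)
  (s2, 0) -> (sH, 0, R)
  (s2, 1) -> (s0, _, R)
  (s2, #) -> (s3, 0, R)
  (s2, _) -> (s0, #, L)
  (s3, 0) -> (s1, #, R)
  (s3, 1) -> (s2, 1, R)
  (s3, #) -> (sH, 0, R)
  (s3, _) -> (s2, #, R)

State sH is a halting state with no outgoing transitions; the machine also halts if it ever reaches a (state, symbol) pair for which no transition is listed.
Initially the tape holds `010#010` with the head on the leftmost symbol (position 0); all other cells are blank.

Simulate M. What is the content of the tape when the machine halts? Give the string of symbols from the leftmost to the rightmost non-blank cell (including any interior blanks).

#00#_#010

state=s0 head=0 tape=__[0]10#010   (s0,0)→(s1,_,L)
state=s1 head=-1 tape=_[_]_10#010   (s1,_)→(s3,#,L)
state=s3 head=-2 tape=[_]#_10#010   (s3,_)→(s2,#,R)
state=s2 head=-1 tape=#[#]_10#010   (s2,#)→(s3,0,R)
state=s3 head=0 tape=#0[_]10#010   (s3,_)→(s2,#,R)
state=s2 head=1 tape=#0#[1]0#010   (s2,1)→(s0,_,R)
state=s0 head=2 tape=#0#_[0]#010   (s0,0)→(s1,_,L)
state=s1 head=1 tape=#0#[_]_#010   (s1,_)→(s3,#,L)
state=s3 head=0 tape=#0[#]#_#010   (s3,#)→(sH,0,R)
state=sH head=1 tape=#00[#]_#010
The non-blank tape span at halt is #00#_#010.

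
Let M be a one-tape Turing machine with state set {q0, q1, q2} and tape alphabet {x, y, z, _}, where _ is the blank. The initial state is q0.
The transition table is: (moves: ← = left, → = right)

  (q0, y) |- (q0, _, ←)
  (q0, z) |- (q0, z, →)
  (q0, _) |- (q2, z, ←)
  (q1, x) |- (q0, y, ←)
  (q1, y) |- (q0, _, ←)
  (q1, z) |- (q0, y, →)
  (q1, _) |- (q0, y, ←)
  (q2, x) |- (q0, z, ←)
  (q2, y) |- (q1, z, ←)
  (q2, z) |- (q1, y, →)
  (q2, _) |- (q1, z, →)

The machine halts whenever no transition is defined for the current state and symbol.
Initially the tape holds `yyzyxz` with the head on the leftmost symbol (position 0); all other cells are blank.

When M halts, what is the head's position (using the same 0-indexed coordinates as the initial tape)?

state=q0 head=0 tape=__[y]yzyxz   (q0,y)→(q0,_,←)
state=q0 head=-1 tape=_[_]_yzyxz   (q0,_)→(q2,z,←)
state=q2 head=-2 tape=[_]z_yzyxz   (q2,_)→(q1,z,→)
state=q1 head=-1 tape=z[z]_yzyxz   (q1,z)→(q0,y,→)
state=q0 head=0 tape=zy[_]yzyxz   (q0,_)→(q2,z,←)
state=q2 head=-1 tape=z[y]zyzyxz   (q2,y)→(q1,z,←)
state=q1 head=-2 tape=[z]zzyzyxz   (q1,z)→(q0,y,→)
state=q0 head=-1 tape=y[z]zyzyxz   (q0,z)→(q0,z,→)
state=q0 head=0 tape=yz[z]yzyxz   (q0,z)→(q0,z,→)
state=q0 head=1 tape=yzz[y]zyxz   (q0,y)→(q0,_,←)
state=q0 head=0 tape=yz[z]_zyxz   (q0,z)→(q0,z,→)
state=q0 head=1 tape=yzz[_]zyxz   (q0,_)→(q2,z,←)
state=q2 head=0 tape=yz[z]zzyxz   (q2,z)→(q1,y,→)
state=q1 head=1 tape=yzy[z]zyxz   (q1,z)→(q0,y,→)
state=q0 head=2 tape=yzyy[z]yxz   (q0,z)→(q0,z,→)
state=q0 head=3 tape=yzyyz[y]xz   (q0,y)→(q0,_,←)
state=q0 head=2 tape=yzyy[z]_xz   (q0,z)→(q0,z,→)
state=q0 head=3 tape=yzyyz[_]xz   (q0,_)→(q2,z,←)
state=q2 head=2 tape=yzyy[z]zxz   (q2,z)→(q1,y,→)
state=q1 head=3 tape=yzyyy[z]xz   (q1,z)→(q0,y,→)
state=q0 head=4 tape=yzyyyy[x]z
At halt the head is at cell 4.

4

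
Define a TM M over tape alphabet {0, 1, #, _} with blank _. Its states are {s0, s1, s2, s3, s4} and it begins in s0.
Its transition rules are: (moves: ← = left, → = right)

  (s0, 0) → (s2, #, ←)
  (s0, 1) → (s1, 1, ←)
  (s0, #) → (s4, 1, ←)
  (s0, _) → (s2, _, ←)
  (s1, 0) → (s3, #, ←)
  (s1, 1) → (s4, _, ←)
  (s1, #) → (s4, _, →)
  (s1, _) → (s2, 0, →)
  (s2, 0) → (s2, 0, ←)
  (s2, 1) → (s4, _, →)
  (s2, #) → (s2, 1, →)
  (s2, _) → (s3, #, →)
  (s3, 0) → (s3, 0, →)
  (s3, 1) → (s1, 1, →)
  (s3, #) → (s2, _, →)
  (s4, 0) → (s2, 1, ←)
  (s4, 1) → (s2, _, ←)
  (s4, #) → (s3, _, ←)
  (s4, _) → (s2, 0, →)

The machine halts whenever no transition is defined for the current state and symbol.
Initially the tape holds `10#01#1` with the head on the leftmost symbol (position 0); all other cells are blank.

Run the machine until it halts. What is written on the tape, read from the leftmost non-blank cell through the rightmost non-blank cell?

state=s0 head=0 tape=_[1]0#01#1   (s0,1)→(s1,1,←)
state=s1 head=-1 tape=[_]10#01#1   (s1,_)→(s2,0,→)
state=s2 head=0 tape=0[1]0#01#1   (s2,1)→(s4,_,→)
state=s4 head=1 tape=0_[0]#01#1   (s4,0)→(s2,1,←)
state=s2 head=0 tape=0[_]1#01#1   (s2,_)→(s3,#,→)
state=s3 head=1 tape=0#[1]#01#1   (s3,1)→(s1,1,→)
state=s1 head=2 tape=0#1[#]01#1   (s1,#)→(s4,_,→)
state=s4 head=3 tape=0#1_[0]1#1   (s4,0)→(s2,1,←)
state=s2 head=2 tape=0#1[_]11#1   (s2,_)→(s3,#,→)
state=s3 head=3 tape=0#1#[1]1#1   (s3,1)→(s1,1,→)
state=s1 head=4 tape=0#1#1[1]#1   (s1,1)→(s4,_,←)
state=s4 head=3 tape=0#1#[1]_#1   (s4,1)→(s2,_,←)
state=s2 head=2 tape=0#1[#]__#1   (s2,#)→(s2,1,→)
state=s2 head=3 tape=0#11[_]_#1   (s2,_)→(s3,#,→)
state=s3 head=4 tape=0#11#[_]#1
The non-blank tape span at halt is 0#11#_#1.

0#11#_#1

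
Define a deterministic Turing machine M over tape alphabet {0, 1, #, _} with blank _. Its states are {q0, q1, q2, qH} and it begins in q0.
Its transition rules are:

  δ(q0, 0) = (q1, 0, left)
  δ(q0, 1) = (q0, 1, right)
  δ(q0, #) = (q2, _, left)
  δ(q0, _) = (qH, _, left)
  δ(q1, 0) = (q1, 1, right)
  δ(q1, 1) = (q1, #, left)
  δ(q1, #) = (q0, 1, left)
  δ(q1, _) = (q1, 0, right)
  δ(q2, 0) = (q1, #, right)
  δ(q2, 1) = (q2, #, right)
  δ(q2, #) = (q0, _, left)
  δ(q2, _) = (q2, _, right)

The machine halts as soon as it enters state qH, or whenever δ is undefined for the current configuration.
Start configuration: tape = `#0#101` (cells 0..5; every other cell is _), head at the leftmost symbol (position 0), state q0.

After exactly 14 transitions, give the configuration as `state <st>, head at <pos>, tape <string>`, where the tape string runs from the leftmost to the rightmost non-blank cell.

state=q0 head=0 tape=_[#]0#101   (q0,#)→(q2,_,left)
state=q2 head=-1 tape=[_]_0#101   (q2,_)→(q2,_,right)
state=q2 head=0 tape=_[_]0#101   (q2,_)→(q2,_,right)
state=q2 head=1 tape=__[0]#101   (q2,0)→(q1,#,right)
state=q1 head=2 tape=__#[#]101   (q1,#)→(q0,1,left)
state=q0 head=1 tape=__[#]1101   (q0,#)→(q2,_,left)
state=q2 head=0 tape=_[_]_1101   (q2,_)→(q2,_,right)
state=q2 head=1 tape=__[_]1101   (q2,_)→(q2,_,right)
state=q2 head=2 tape=___[1]101   (q2,1)→(q2,#,right)
state=q2 head=3 tape=___#[1]01   (q2,1)→(q2,#,right)
state=q2 head=4 tape=___##[0]1   (q2,0)→(q1,#,right)
state=q1 head=5 tape=___###[1]   (q1,1)→(q1,#,left)
state=q1 head=4 tape=___##[#]#   (q1,#)→(q0,1,left)
state=q0 head=3 tape=___#[#]1#   (q0,#)→(q2,_,left)
state=q2 head=2 tape=___[#]_1#
After 14 steps: state q2, head at 2, tape #_1#.

state q2, head at 2, tape #_1#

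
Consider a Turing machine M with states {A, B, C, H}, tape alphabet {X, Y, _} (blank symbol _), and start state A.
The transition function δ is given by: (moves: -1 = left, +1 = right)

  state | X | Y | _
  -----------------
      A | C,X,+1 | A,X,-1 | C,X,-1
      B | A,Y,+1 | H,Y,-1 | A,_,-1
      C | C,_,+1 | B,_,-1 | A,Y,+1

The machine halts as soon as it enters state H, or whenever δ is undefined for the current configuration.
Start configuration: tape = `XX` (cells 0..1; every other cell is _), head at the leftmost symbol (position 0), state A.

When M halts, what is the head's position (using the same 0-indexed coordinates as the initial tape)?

state=A head=0 tape=____[X]X__   (A,X)→(C,X,+1)
state=C head=1 tape=____X[X]__   (C,X)→(C,_,+1)
state=C head=2 tape=____X_[_]_   (C,_)→(A,Y,+1)
state=A head=3 tape=____X_Y[_]   (A,_)→(C,X,-1)
state=C head=2 tape=____X_[Y]X   (C,Y)→(B,_,-1)
state=B head=1 tape=____X[_]_X   (B,_)→(A,_,-1)
state=A head=0 tape=____[X]__X   (A,X)→(C,X,+1)
state=C head=1 tape=____X[_]_X   (C,_)→(A,Y,+1)
state=A head=2 tape=____XY[_]X   (A,_)→(C,X,-1)
state=C head=1 tape=____X[Y]XX   (C,Y)→(B,_,-1)
state=B head=0 tape=____[X]_XX   (B,X)→(A,Y,+1)
state=A head=1 tape=____Y[_]XX   (A,_)→(C,X,-1)
state=C head=0 tape=____[Y]XXX   (C,Y)→(B,_,-1)
state=B head=-1 tape=___[_]_XXX   (B,_)→(A,_,-1)
state=A head=-2 tape=__[_]__XXX   (A,_)→(C,X,-1)
state=C head=-3 tape=_[_]X__XXX   (C,_)→(A,Y,+1)
state=A head=-2 tape=_Y[X]__XXX   (A,X)→(C,X,+1)
state=C head=-1 tape=_YX[_]_XXX   (C,_)→(A,Y,+1)
state=A head=0 tape=_YXY[_]XXX   (A,_)→(C,X,-1)
state=C head=-1 tape=_YX[Y]XXXX   (C,Y)→(B,_,-1)
state=B head=-2 tape=_Y[X]_XXXX   (B,X)→(A,Y,+1)
state=A head=-1 tape=_YY[_]XXXX   (A,_)→(C,X,-1)
state=C head=-2 tape=_Y[Y]XXXXX   (C,Y)→(B,_,-1)
state=B head=-3 tape=_[Y]_XXXXX   (B,Y)→(H,Y,-1)
state=H head=-4 tape=[_]Y_XXXXX
At halt the head is at cell -4.

-4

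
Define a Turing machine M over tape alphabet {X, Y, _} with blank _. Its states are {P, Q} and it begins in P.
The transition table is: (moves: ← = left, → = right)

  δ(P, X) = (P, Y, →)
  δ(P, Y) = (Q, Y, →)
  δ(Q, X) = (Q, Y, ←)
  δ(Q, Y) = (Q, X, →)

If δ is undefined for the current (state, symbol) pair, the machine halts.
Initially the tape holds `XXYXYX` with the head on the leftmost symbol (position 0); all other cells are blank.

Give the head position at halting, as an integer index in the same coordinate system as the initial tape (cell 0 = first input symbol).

P | [X]XYXYX_   read X → write Y, move →, go to P
P | Y[X]YXYX_   read X → write Y, move →, go to P
P | YY[Y]XYX_   read Y → write Y, move →, go to Q
Q | YYY[X]YX_   read X → write Y, move ←, go to Q
Q | YY[Y]YYX_   read Y → write X, move →, go to Q
Q | YYX[Y]YX_   read Y → write X, move →, go to Q
Q | YYXX[Y]X_   read Y → write X, move →, go to Q
Q | YYXXX[X]_   read X → write Y, move ←, go to Q
Q | YYXX[X]Y_   read X → write Y, move ←, go to Q
Q | YYX[X]YY_   read X → write Y, move ←, go to Q
Q | YY[X]YYY_   read X → write Y, move ←, go to Q
Q | Y[Y]YYYY_   read Y → write X, move →, go to Q
Q | YX[Y]YYY_   read Y → write X, move →, go to Q
Q | YXX[Y]YY_   read Y → write X, move →, go to Q
Q | YXXX[Y]Y_   read Y → write X, move →, go to Q
Q | YXXXX[Y]_   read Y → write X, move →, go to Q
Q | YXXXXX[_]
At halt the head is at cell 6.

6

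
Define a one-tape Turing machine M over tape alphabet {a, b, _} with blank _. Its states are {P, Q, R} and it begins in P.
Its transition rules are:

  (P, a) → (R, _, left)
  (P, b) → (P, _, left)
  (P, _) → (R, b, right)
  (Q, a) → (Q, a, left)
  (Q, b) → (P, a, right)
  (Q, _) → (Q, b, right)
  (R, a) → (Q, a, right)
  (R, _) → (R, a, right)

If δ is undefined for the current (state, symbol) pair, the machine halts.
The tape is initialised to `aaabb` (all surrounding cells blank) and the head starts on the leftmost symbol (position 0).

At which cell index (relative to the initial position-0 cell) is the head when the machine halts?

2

P | __[a]aabb   read a → write _, move left, go to R
R | _[_]_aabb   read _ → write a, move right, go to R
R | _a[_]aabb   read _ → write a, move right, go to R
R | _aa[a]abb   read a → write a, move right, go to Q
Q | _aaa[a]bb   read a → write a, move left, go to Q
Q | _aa[a]abb   read a → write a, move left, go to Q
Q | _a[a]aabb   read a → write a, move left, go to Q
Q | _[a]aaabb   read a → write a, move left, go to Q
Q | [_]aaaabb   read _ → write b, move right, go to Q
Q | b[a]aaabb   read a → write a, move left, go to Q
Q | [b]aaaabb   read b → write a, move right, go to P
P | a[a]aaabb   read a → write _, move left, go to R
R | [a]_aaabb   read a → write a, move right, go to Q
Q | a[_]aaabb   read _ → write b, move right, go to Q
Q | ab[a]aabb   read a → write a, move left, go to Q
Q | a[b]aaabb   read b → write a, move right, go to P
P | aa[a]aabb   read a → write _, move left, go to R
R | a[a]_aabb   read a → write a, move right, go to Q
Q | aa[_]aabb   read _ → write b, move right, go to Q
Q | aab[a]abb   read a → write a, move left, go to Q
Q | aa[b]aabb   read b → write a, move right, go to P
P | aaa[a]abb   read a → write _, move left, go to R
R | aa[a]_abb   read a → write a, move right, go to Q
Q | aaa[_]abb   read _ → write b, move right, go to Q
Q | aaab[a]bb   read a → write a, move left, go to Q
Q | aaa[b]abb   read b → write a, move right, go to P
P | aaaa[a]bb   read a → write _, move left, go to R
R | aaa[a]_bb   read a → write a, move right, go to Q
Q | aaaa[_]bb   read _ → write b, move right, go to Q
Q | aaaab[b]b   read b → write a, move right, go to P
P | aaaaba[b]   read b → write _, move left, go to P
P | aaaab[a]_   read a → write _, move left, go to R
R | aaaa[b]__
At halt the head is at cell 2.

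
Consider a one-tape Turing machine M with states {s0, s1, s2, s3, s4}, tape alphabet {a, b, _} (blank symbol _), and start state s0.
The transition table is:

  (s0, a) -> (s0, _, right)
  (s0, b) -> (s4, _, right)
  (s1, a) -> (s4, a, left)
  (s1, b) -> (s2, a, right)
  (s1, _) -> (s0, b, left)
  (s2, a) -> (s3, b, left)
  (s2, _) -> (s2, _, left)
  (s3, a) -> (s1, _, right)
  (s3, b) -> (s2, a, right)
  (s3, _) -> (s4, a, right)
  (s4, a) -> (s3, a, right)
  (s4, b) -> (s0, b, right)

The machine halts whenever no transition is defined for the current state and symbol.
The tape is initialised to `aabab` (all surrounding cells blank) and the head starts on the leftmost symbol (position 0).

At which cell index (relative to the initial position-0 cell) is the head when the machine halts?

s0 | [a]abab_   read a → write _, move right, go to s0
s0 | _[a]bab_   read a → write _, move right, go to s0
s0 | __[b]ab_   read b → write _, move right, go to s4
s4 | ___[a]b_   read a → write a, move right, go to s3
s3 | ___a[b]_   read b → write a, move right, go to s2
s2 | ___aa[_]   read _ → write _, move left, go to s2
s2 | ___a[a]_   read a → write b, move left, go to s3
s3 | ___[a]b_   read a → write _, move right, go to s1
s1 | ____[b]_   read b → write a, move right, go to s2
s2 | ____a[_]   read _ → write _, move left, go to s2
s2 | ____[a]_   read a → write b, move left, go to s3
s3 | ___[_]b_   read _ → write a, move right, go to s4
s4 | ___a[b]_   read b → write b, move right, go to s0
s0 | ___ab[_]
At halt the head is at cell 5.

5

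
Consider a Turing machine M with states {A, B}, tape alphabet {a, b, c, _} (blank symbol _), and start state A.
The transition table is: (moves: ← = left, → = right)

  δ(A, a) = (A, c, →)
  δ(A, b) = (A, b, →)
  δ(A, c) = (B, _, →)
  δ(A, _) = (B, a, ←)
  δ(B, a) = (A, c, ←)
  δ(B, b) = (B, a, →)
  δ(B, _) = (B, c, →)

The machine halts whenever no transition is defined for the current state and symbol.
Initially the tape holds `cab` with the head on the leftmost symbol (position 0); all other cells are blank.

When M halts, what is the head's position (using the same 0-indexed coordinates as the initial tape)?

0

state=A head=0 tape=_[c]ab   (A,c)→(B,_,→)
state=B head=1 tape=__[a]b   (B,a)→(A,c,←)
state=A head=0 tape=_[_]cb   (A,_)→(B,a,←)
state=B head=-1 tape=[_]acb   (B,_)→(B,c,→)
state=B head=0 tape=c[a]cb   (B,a)→(A,c,←)
state=A head=-1 tape=[c]ccb   (A,c)→(B,_,→)
state=B head=0 tape=_[c]cb
At halt the head is at cell 0.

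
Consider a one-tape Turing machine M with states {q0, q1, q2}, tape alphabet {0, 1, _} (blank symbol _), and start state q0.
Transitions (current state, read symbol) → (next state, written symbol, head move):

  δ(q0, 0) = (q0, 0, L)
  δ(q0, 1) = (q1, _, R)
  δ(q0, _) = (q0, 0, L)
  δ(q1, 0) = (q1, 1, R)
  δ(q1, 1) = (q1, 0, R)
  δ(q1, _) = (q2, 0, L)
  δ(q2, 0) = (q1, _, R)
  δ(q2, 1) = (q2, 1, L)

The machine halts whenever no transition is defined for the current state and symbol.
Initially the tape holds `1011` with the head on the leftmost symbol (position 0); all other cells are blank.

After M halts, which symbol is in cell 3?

_

q0 | [1]011__   read 1 → write _, move R, go to q1
q1 | _[0]11__   read 0 → write 1, move R, go to q1
q1 | _1[1]1__   read 1 → write 0, move R, go to q1
q1 | _10[1]__   read 1 → write 0, move R, go to q1
q1 | _100[_]_   read _ → write 0, move L, go to q2
q2 | _10[0]0_   read 0 → write _, move R, go to q1
q1 | _10_[0]_   read 0 → write 1, move R, go to q1
q1 | _10_1[_]   read _ → write 0, move L, go to q2
q2 | _10_[1]0   read 1 → write 1, move L, go to q2
q2 | _10[_]10
Cell 3 holds _ when M halts.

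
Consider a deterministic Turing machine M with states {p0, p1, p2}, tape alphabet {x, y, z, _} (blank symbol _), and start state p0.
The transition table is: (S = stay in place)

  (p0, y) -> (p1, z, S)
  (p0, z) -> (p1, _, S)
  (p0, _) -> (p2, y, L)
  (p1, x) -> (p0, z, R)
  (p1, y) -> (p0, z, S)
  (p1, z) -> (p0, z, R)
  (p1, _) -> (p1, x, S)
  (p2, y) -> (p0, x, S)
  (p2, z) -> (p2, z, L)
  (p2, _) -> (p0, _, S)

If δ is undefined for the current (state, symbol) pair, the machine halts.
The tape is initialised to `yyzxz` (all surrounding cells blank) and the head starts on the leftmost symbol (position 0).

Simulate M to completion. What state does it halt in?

p0

state=p0 head=0 tape=[y]yzxz   (p0,y)→(p1,z,S)
state=p1 head=0 tape=[z]yzxz   (p1,z)→(p0,z,R)
state=p0 head=1 tape=z[y]zxz   (p0,y)→(p1,z,S)
state=p1 head=1 tape=z[z]zxz   (p1,z)→(p0,z,R)
state=p0 head=2 tape=zz[z]xz   (p0,z)→(p1,_,S)
state=p1 head=2 tape=zz[_]xz   (p1,_)→(p1,x,S)
state=p1 head=2 tape=zz[x]xz   (p1,x)→(p0,z,R)
state=p0 head=3 tape=zzz[x]z
No transition is defined for (p0, x); M halts in state p0.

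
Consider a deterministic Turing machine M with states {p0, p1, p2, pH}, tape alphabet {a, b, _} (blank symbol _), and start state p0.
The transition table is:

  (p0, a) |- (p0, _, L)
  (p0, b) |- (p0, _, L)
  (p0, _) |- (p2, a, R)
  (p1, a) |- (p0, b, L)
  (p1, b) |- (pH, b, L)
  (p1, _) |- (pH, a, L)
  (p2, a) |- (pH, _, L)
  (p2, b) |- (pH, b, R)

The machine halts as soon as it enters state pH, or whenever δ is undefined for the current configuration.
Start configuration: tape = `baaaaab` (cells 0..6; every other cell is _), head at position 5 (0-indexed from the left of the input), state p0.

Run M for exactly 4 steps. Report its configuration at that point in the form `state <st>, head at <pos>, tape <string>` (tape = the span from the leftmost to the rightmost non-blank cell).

state p0, head at 1, tape ba____b

state=p0 head=5 tape=baaaa[a]b   (p0,a)→(p0,_,L)
state=p0 head=4 tape=baaa[a]_b   (p0,a)→(p0,_,L)
state=p0 head=3 tape=baa[a]__b   (p0,a)→(p0,_,L)
state=p0 head=2 tape=ba[a]___b   (p0,a)→(p0,_,L)
state=p0 head=1 tape=b[a]____b
After 4 steps: state p0, head at 1, tape ba____b.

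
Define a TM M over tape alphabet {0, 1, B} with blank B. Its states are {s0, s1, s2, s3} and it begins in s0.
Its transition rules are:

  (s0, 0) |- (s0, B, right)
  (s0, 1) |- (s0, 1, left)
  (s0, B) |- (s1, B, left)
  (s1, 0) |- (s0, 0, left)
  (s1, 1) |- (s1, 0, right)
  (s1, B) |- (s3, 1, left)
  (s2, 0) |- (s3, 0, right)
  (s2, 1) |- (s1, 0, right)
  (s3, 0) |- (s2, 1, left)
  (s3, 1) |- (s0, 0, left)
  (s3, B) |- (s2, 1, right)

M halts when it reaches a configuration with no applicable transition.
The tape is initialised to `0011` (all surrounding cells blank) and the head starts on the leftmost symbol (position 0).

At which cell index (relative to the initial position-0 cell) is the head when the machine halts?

state=s0 head=0 tape=BB[0]011B   (s0,0)→(s0,B,right)
state=s0 head=1 tape=BBB[0]11B   (s0,0)→(s0,B,right)
state=s0 head=2 tape=BBBB[1]1B   (s0,1)→(s0,1,left)
state=s0 head=1 tape=BBB[B]11B   (s0,B)→(s1,B,left)
state=s1 head=0 tape=BB[B]B11B   (s1,B)→(s3,1,left)
state=s3 head=-1 tape=B[B]1B11B   (s3,B)→(s2,1,right)
state=s2 head=0 tape=B1[1]B11B   (s2,1)→(s1,0,right)
state=s1 head=1 tape=B10[B]11B   (s1,B)→(s3,1,left)
state=s3 head=0 tape=B1[0]111B   (s3,0)→(s2,1,left)
state=s2 head=-1 tape=B[1]1111B   (s2,1)→(s1,0,right)
state=s1 head=0 tape=B0[1]111B   (s1,1)→(s1,0,right)
state=s1 head=1 tape=B00[1]11B   (s1,1)→(s1,0,right)
state=s1 head=2 tape=B000[1]1B   (s1,1)→(s1,0,right)
state=s1 head=3 tape=B0000[1]B   (s1,1)→(s1,0,right)
state=s1 head=4 tape=B00000[B]   (s1,B)→(s3,1,left)
state=s3 head=3 tape=B0000[0]1   (s3,0)→(s2,1,left)
state=s2 head=2 tape=B000[0]11   (s2,0)→(s3,0,right)
state=s3 head=3 tape=B0000[1]1   (s3,1)→(s0,0,left)
state=s0 head=2 tape=B000[0]01   (s0,0)→(s0,B,right)
state=s0 head=3 tape=B000B[0]1   (s0,0)→(s0,B,right)
state=s0 head=4 tape=B000BB[1]   (s0,1)→(s0,1,left)
state=s0 head=3 tape=B000B[B]1   (s0,B)→(s1,B,left)
state=s1 head=2 tape=B000[B]B1   (s1,B)→(s3,1,left)
state=s3 head=1 tape=B00[0]1B1   (s3,0)→(s2,1,left)
state=s2 head=0 tape=B0[0]11B1   (s2,0)→(s3,0,right)
state=s3 head=1 tape=B00[1]1B1   (s3,1)→(s0,0,left)
state=s0 head=0 tape=B0[0]01B1   (s0,0)→(s0,B,right)
state=s0 head=1 tape=B0B[0]1B1   (s0,0)→(s0,B,right)
state=s0 head=2 tape=B0BB[1]B1   (s0,1)→(s0,1,left)
state=s0 head=1 tape=B0B[B]1B1   (s0,B)→(s1,B,left)
state=s1 head=0 tape=B0[B]B1B1   (s1,B)→(s3,1,left)
state=s3 head=-1 tape=B[0]1B1B1   (s3,0)→(s2,1,left)
state=s2 head=-2 tape=[B]11B1B1
At halt the head is at cell -2.

-2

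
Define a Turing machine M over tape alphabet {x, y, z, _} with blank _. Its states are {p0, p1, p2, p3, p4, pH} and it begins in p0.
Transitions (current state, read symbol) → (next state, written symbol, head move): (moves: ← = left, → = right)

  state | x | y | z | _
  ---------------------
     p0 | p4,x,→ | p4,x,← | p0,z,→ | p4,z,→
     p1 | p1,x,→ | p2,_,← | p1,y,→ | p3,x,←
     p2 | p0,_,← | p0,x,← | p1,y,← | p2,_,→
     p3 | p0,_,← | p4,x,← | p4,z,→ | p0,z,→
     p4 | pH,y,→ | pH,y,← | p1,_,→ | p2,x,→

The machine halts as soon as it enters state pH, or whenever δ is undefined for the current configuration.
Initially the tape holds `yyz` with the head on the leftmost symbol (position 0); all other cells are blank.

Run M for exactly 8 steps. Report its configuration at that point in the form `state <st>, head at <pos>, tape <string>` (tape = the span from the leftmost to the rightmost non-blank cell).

state=p0 head=0 tape=_[y]yz   (p0,y)→(p4,x,←)
state=p4 head=-1 tape=[_]xyz   (p4,_)→(p2,x,→)
state=p2 head=0 tape=x[x]yz   (p2,x)→(p0,_,←)
state=p0 head=-1 tape=[x]_yz   (p0,x)→(p4,x,→)
state=p4 head=0 tape=x[_]yz   (p4,_)→(p2,x,→)
state=p2 head=1 tape=xx[y]z   (p2,y)→(p0,x,←)
state=p0 head=0 tape=x[x]xz   (p0,x)→(p4,x,→)
state=p4 head=1 tape=xx[x]z   (p4,x)→(pH,y,→)
state=pH head=2 tape=xxy[z]
After 8 steps: state pH, head at 2, tape xxyz.

state pH, head at 2, tape xxyz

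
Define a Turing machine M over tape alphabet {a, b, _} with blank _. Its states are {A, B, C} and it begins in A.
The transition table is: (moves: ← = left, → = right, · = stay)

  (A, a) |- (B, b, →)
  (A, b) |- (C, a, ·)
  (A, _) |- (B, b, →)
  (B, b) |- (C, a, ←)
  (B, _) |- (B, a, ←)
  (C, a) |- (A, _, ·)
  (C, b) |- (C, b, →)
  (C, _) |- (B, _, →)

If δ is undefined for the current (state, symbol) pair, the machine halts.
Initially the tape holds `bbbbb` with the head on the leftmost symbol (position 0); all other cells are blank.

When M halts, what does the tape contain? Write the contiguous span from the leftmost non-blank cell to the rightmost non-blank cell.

state=A head=0 tape=[b]bbbb_   (A,b)→(C,a,·)
state=C head=0 tape=[a]bbbb_   (C,a)→(A,_,·)
state=A head=0 tape=[_]bbbb_   (A,_)→(B,b,→)
state=B head=1 tape=b[b]bbb_   (B,b)→(C,a,←)
state=C head=0 tape=[b]abbb_   (C,b)→(C,b,→)
state=C head=1 tape=b[a]bbb_   (C,a)→(A,_,·)
state=A head=1 tape=b[_]bbb_   (A,_)→(B,b,→)
state=B head=2 tape=bb[b]bb_   (B,b)→(C,a,←)
state=C head=1 tape=b[b]abb_   (C,b)→(C,b,→)
state=C head=2 tape=bb[a]bb_   (C,a)→(A,_,·)
state=A head=2 tape=bb[_]bb_   (A,_)→(B,b,→)
state=B head=3 tape=bbb[b]b_   (B,b)→(C,a,←)
state=C head=2 tape=bb[b]ab_   (C,b)→(C,b,→)
state=C head=3 tape=bbb[a]b_   (C,a)→(A,_,·)
state=A head=3 tape=bbb[_]b_   (A,_)→(B,b,→)
state=B head=4 tape=bbbb[b]_   (B,b)→(C,a,←)
state=C head=3 tape=bbb[b]a_   (C,b)→(C,b,→)
state=C head=4 tape=bbbb[a]_   (C,a)→(A,_,·)
state=A head=4 tape=bbbb[_]_   (A,_)→(B,b,→)
state=B head=5 tape=bbbbb[_]   (B,_)→(B,a,←)
state=B head=4 tape=bbbb[b]a   (B,b)→(C,a,←)
state=C head=3 tape=bbb[b]aa   (C,b)→(C,b,→)
state=C head=4 tape=bbbb[a]a   (C,a)→(A,_,·)
state=A head=4 tape=bbbb[_]a   (A,_)→(B,b,→)
state=B head=5 tape=bbbbb[a]
The non-blank tape span at halt is bbbbba.

bbbbba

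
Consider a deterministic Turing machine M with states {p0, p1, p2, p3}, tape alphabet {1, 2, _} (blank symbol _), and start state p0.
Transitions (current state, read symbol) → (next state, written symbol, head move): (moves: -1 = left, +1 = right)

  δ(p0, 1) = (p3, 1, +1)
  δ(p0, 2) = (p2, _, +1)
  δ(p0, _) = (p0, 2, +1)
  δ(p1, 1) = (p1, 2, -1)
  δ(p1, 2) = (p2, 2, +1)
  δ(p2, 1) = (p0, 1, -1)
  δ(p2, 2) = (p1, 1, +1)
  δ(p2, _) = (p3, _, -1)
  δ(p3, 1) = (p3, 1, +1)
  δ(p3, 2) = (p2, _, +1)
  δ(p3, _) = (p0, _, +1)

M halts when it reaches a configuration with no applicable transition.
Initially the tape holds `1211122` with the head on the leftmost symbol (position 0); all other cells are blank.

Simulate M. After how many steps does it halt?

state=p0 head=0 tape=[1]211122_   (p0,1)→(p3,1,+1)
state=p3 head=1 tape=1[2]11122_   (p3,2)→(p2,_,+1)
state=p2 head=2 tape=1_[1]1122_   (p2,1)→(p0,1,-1)
state=p0 head=1 tape=1[_]11122_   (p0,_)→(p0,2,+1)
state=p0 head=2 tape=12[1]1122_   (p0,1)→(p3,1,+1)
state=p3 head=3 tape=121[1]122_   (p3,1)→(p3,1,+1)
state=p3 head=4 tape=1211[1]22_   (p3,1)→(p3,1,+1)
state=p3 head=5 tape=12111[2]2_   (p3,2)→(p2,_,+1)
state=p2 head=6 tape=12111_[2]_   (p2,2)→(p1,1,+1)
state=p1 head=7 tape=12111_1[_]
M halts after 9 transitions.

9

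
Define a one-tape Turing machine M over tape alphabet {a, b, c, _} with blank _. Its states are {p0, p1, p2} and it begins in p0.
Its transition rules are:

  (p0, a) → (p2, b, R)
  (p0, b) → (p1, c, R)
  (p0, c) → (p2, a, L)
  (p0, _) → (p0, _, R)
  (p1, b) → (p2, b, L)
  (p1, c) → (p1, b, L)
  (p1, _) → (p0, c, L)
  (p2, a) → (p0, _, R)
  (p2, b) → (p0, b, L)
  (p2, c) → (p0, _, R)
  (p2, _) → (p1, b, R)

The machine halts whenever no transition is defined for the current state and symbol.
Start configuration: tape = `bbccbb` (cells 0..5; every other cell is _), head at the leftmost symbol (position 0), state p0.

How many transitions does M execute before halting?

10

p0 | _[b]bccbb   read b → write c, move R, go to p1
p1 | _c[b]ccbb   read b → write b, move L, go to p2
p2 | _[c]bccbb   read c → write _, move R, go to p0
p0 | __[b]ccbb   read b → write c, move R, go to p1
p1 | __c[c]cbb   read c → write b, move L, go to p1
p1 | __[c]bcbb   read c → write b, move L, go to p1
p1 | _[_]bbcbb   read _ → write c, move L, go to p0
p0 | [_]cbbcbb   read _ → write _, move R, go to p0
p0 | _[c]bbcbb   read c → write a, move L, go to p2
p2 | [_]abbcbb   read _ → write b, move R, go to p1
p1 | b[a]bbcbb
M halts after 10 transitions.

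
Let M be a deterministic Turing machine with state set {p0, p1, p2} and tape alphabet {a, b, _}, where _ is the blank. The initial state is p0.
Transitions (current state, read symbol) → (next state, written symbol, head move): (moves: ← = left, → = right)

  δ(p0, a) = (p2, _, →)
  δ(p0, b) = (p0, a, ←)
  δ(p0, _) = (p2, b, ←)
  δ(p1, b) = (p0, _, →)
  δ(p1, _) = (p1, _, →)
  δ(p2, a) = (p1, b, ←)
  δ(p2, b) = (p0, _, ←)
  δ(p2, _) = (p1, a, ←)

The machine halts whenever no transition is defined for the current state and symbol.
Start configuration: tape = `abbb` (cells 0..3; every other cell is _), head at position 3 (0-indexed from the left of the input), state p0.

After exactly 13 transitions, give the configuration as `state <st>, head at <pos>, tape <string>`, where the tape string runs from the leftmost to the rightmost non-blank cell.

state=p0 head=3 tape=abb[b]_   (p0,b)→(p0,a,←)
state=p0 head=2 tape=ab[b]a_   (p0,b)→(p0,a,←)
state=p0 head=1 tape=a[b]aa_   (p0,b)→(p0,a,←)
state=p0 head=0 tape=[a]aaa_   (p0,a)→(p2,_,→)
state=p2 head=1 tape=_[a]aa_   (p2,a)→(p1,b,←)
state=p1 head=0 tape=[_]baa_   (p1,_)→(p1,_,→)
state=p1 head=1 tape=_[b]aa_   (p1,b)→(p0,_,→)
state=p0 head=2 tape=__[a]a_   (p0,a)→(p2,_,→)
state=p2 head=3 tape=___[a]_   (p2,a)→(p1,b,←)
state=p1 head=2 tape=__[_]b_   (p1,_)→(p1,_,→)
state=p1 head=3 tape=___[b]_   (p1,b)→(p0,_,→)
state=p0 head=4 tape=____[_]   (p0,_)→(p2,b,←)
state=p2 head=3 tape=___[_]b   (p2,_)→(p1,a,←)
state=p1 head=2 tape=__[_]ab
After 13 steps: state p1, head at 2, tape ab.

state p1, head at 2, tape ab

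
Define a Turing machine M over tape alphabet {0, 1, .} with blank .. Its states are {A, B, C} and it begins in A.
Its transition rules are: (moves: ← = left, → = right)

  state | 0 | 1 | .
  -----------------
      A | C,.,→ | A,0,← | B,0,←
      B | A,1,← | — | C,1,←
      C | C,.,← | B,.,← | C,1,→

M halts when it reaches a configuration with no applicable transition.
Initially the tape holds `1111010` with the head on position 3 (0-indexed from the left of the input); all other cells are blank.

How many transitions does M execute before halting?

8

A | ...111[1]010   read 1 → write 0, move ←, go to A
A | ...11[1]0010   read 1 → write 0, move ←, go to A
A | ...1[1]00010   read 1 → write 0, move ←, go to A
A | ...[1]000010   read 1 → write 0, move ←, go to A
A | ..[.]0000010   read . → write 0, move ←, go to B
B | .[.]00000010   read . → write 1, move ←, go to C
C | [.]100000010   read . → write 1, move →, go to C
C | 1[1]00000010   read 1 → write ., move ←, go to B
B | [1].00000010
M halts after 8 transitions.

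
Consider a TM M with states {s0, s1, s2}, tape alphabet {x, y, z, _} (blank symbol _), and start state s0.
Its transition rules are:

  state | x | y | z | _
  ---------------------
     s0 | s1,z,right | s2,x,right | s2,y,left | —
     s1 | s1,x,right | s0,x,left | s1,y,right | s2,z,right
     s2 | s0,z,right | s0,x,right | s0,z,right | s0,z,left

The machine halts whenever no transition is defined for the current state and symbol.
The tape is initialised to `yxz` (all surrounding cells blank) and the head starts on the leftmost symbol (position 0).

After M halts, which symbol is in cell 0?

x

state=s0 head=0 tape=[y]xz____   (s0,y)→(s2,x,right)
state=s2 head=1 tape=x[x]z____   (s2,x)→(s0,z,right)
state=s0 head=2 tape=xz[z]____   (s0,z)→(s2,y,left)
state=s2 head=1 tape=x[z]y____   (s2,z)→(s0,z,right)
state=s0 head=2 tape=xz[y]____   (s0,y)→(s2,x,right)
state=s2 head=3 tape=xzx[_]___   (s2,_)→(s0,z,left)
state=s0 head=2 tape=xz[x]z___   (s0,x)→(s1,z,right)
state=s1 head=3 tape=xzz[z]___   (s1,z)→(s1,y,right)
state=s1 head=4 tape=xzzy[_]__   (s1,_)→(s2,z,right)
state=s2 head=5 tape=xzzyz[_]_   (s2,_)→(s0,z,left)
state=s0 head=4 tape=xzzy[z]z_   (s0,z)→(s2,y,left)
state=s2 head=3 tape=xzz[y]yz_   (s2,y)→(s0,x,right)
state=s0 head=4 tape=xzzx[y]z_   (s0,y)→(s2,x,right)
state=s2 head=5 tape=xzzxx[z]_   (s2,z)→(s0,z,right)
state=s0 head=6 tape=xzzxxz[_]
Cell 0 holds x when M halts.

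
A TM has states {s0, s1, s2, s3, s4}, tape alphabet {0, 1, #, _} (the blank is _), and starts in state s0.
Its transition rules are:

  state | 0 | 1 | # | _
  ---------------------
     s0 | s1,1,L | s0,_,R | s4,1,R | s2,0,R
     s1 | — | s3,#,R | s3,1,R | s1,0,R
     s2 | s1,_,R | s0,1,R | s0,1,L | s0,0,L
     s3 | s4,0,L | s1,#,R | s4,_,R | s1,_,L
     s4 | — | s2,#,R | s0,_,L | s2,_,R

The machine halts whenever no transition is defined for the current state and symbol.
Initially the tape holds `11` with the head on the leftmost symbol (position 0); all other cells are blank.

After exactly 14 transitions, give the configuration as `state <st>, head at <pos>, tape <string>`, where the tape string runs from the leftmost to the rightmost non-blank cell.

state s3, head at 2, tape 01_0

state=s0 head=0 tape=[1]1__   (s0,1)→(s0,_,R)
state=s0 head=1 tape=_[1]__   (s0,1)→(s0,_,R)
state=s0 head=2 tape=__[_]_   (s0,_)→(s2,0,R)
state=s2 head=3 tape=__0[_]   (s2,_)→(s0,0,L)
state=s0 head=2 tape=__[0]0   (s0,0)→(s1,1,L)
state=s1 head=1 tape=_[_]10   (s1,_)→(s1,0,R)
state=s1 head=2 tape=_0[1]0   (s1,1)→(s3,#,R)
state=s3 head=3 tape=_0#[0]   (s3,0)→(s4,0,L)
state=s4 head=2 tape=_0[#]0   (s4,#)→(s0,_,L)
state=s0 head=1 tape=_[0]_0   (s0,0)→(s1,1,L)
state=s1 head=0 tape=[_]1_0   (s1,_)→(s1,0,R)
state=s1 head=1 tape=0[1]_0   (s1,1)→(s3,#,R)
state=s3 head=2 tape=0#[_]0   (s3,_)→(s1,_,L)
state=s1 head=1 tape=0[#]_0   (s1,#)→(s3,1,R)
state=s3 head=2 tape=01[_]0
After 14 steps: state s3, head at 2, tape 01_0.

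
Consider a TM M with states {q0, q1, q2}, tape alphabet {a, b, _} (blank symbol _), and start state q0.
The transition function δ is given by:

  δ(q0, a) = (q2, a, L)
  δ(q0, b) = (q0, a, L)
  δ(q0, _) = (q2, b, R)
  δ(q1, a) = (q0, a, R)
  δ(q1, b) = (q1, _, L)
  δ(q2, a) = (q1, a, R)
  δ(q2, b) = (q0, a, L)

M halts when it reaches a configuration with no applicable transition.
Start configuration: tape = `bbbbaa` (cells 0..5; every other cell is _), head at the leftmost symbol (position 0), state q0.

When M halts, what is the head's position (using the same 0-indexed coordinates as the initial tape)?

7

q0 | __[b]bbbaa__   read b → write a, move L, go to q0
q0 | _[_]abbbaa__   read _ → write b, move R, go to q2
q2 | _b[a]bbbaa__   read a → write a, move R, go to q1
q1 | _ba[b]bbaa__   read b → write _, move L, go to q1
q1 | _b[a]_bbaa__   read a → write a, move R, go to q0
q0 | _ba[_]bbaa__   read _ → write b, move R, go to q2
q2 | _bab[b]baa__   read b → write a, move L, go to q0
q0 | _ba[b]abaa__   read b → write a, move L, go to q0
q0 | _b[a]aabaa__   read a → write a, move L, go to q2
q2 | _[b]aaabaa__   read b → write a, move L, go to q0
q0 | [_]aaaabaa__   read _ → write b, move R, go to q2
q2 | b[a]aaabaa__   read a → write a, move R, go to q1
q1 | ba[a]aabaa__   read a → write a, move R, go to q0
q0 | baa[a]abaa__   read a → write a, move L, go to q2
q2 | ba[a]aabaa__   read a → write a, move R, go to q1
q1 | baa[a]abaa__   read a → write a, move R, go to q0
q0 | baaa[a]baa__   read a → write a, move L, go to q2
q2 | baa[a]abaa__   read a → write a, move R, go to q1
q1 | baaa[a]baa__   read a → write a, move R, go to q0
q0 | baaaa[b]aa__   read b → write a, move L, go to q0
q0 | baaa[a]aaa__   read a → write a, move L, go to q2
q2 | baa[a]aaaa__   read a → write a, move R, go to q1
q1 | baaa[a]aaa__   read a → write a, move R, go to q0
q0 | baaaa[a]aa__   read a → write a, move L, go to q2
q2 | baaa[a]aaa__   read a → write a, move R, go to q1
q1 | baaaa[a]aa__   read a → write a, move R, go to q0
q0 | baaaaa[a]a__   read a → write a, move L, go to q2
q2 | baaaa[a]aa__   read a → write a, move R, go to q1
q1 | baaaaa[a]a__   read a → write a, move R, go to q0
q0 | baaaaaa[a]__   read a → write a, move L, go to q2
q2 | baaaaa[a]a__   read a → write a, move R, go to q1
q1 | baaaaaa[a]__   read a → write a, move R, go to q0
q0 | baaaaaaa[_]_   read _ → write b, move R, go to q2
q2 | baaaaaaab[_]
At halt the head is at cell 7.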